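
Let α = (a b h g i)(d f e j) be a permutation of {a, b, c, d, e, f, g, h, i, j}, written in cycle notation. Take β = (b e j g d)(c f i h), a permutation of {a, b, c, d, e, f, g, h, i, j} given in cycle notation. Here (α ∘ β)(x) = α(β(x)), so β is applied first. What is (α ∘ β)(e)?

β(e) = j, then α(j) = d; composing gives (α ∘ β)(e) = d.

d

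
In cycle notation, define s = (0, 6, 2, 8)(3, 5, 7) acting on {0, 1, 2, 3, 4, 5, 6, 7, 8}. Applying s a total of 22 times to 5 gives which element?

7

5 lies in the 3-cycle (3, 5, 7).
Powers repeat with period 3 on this cycle, and 22 mod 3 = 1, so s^22(5) = s^1(5).
Stepping 1 place around the cycle: 5 → 7.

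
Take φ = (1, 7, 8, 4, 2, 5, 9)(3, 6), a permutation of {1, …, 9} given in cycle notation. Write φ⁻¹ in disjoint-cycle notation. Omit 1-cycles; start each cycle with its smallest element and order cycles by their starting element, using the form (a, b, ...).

(1, 9, 5, 2, 4, 8, 7)(3, 6)

If φ sends a → b within a cycle, φ⁻¹ sends b → a; equivalently, reverse each cycle.
After reversing and putting each cycle's least element first, φ⁻¹ = (1, 9, 5, 2, 4, 8, 7)(3, 6).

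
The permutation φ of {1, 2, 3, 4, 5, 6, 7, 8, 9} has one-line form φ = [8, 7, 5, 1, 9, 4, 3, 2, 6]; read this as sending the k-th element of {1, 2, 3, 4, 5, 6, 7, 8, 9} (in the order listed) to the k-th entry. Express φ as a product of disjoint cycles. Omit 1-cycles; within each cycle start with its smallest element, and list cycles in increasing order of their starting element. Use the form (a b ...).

Iterating φ from 1 gives 1 → 8 → 2 → 7 → 3 → 5 → 9 → 6 → 4 → 1; that is the 9-cycle (1 8 2 7 3 5 9 6 4).
Continuing from each remaining unvisited element yields (1 8 2 7 3 5 9 6 4).

(1 8 2 7 3 5 9 6 4)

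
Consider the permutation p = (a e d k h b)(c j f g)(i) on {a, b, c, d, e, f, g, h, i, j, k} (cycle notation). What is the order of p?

12

The disjoint cycles have lengths 6, 4, 1.
The order is lcm(6, 4) = 12.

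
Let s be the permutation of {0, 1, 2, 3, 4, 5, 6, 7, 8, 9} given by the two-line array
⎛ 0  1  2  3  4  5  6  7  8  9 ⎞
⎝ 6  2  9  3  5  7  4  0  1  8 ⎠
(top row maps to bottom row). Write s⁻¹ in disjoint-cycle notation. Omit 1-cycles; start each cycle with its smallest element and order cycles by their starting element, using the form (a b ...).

(0 7 5 4 6)(1 8 9 2)

First write s in disjoint cycles: (0 6 4 5 7)(1 2 9 8).
Reversing each cycle (and rotating so the smallest element leads) gives s⁻¹ = (0 7 5 4 6)(1 8 9 2).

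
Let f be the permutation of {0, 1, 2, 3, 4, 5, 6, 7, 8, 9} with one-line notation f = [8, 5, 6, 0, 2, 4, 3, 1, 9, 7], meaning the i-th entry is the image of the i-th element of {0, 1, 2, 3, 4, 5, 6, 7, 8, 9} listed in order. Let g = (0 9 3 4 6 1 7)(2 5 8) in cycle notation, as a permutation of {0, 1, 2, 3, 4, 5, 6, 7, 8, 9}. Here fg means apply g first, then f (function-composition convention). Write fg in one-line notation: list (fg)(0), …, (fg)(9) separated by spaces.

7 1 4 2 3 9 5 8 6 0

Chase each element through g then f: 0 → 9 → 7; 1 → 7 → 1; 2 → 5 → 4; 3 → 4 → 2; 4 → 6 → 3; 5 → 8 → 9; 6 → 1 → 5; 7 → 0 → 8; 8 → 2 → 6; 9 → 3 → 0.
Collecting the images, fg = [7 1 4 2 3 9 5 8 6 0].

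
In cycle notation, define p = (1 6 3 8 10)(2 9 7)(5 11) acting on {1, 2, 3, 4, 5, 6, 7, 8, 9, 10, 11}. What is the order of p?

The disjoint cycles have lengths 5, 3, 2, 1.
The order is lcm(5, 3, 2) = 30.

30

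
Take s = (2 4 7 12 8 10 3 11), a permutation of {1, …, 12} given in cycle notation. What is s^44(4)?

10

4 lies in the 8-cycle (2 4 7 12 8 10 3 11).
Since the cycle has length 8, s^44 acts on it the same as s^4 (44 mod 8 = 4).
Advancing 4 steps from 4: 4 → 7 → 12 → 8 → 10.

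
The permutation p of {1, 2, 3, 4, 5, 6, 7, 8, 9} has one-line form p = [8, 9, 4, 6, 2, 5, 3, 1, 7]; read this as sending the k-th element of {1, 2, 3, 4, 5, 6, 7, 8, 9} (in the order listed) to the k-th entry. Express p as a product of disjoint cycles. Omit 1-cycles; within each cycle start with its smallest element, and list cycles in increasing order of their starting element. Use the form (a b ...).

From 1: 1 → 8 → 1, closing the cycle (1 8).
Continuing from each remaining unvisited element yields (1 8)(2 9 7 3 4 6 5).

(1 8)(2 9 7 3 4 6 5)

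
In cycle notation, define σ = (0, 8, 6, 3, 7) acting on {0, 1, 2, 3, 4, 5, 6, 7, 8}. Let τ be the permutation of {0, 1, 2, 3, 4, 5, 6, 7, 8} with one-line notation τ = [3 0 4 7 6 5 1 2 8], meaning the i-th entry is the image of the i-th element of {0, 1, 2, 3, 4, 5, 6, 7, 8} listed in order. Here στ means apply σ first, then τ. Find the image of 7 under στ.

(στ)(7) = τ(σ(7)). σ(7) = 0, then τ(0) = 3. So (στ)(7) = 3.

3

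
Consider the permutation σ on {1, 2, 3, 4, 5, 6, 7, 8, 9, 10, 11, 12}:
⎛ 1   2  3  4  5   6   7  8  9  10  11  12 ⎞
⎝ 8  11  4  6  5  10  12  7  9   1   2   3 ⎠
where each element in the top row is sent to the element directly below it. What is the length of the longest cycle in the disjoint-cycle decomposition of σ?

Decomposing into disjoint cycles gives (1 8 7 12 3 4 6 10)(2 11); the longest has length 8.

8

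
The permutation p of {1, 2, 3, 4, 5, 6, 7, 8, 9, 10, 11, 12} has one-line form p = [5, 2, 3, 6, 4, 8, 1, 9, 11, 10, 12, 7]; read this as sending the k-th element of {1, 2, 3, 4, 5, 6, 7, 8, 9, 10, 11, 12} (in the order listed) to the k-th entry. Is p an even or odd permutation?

In disjoint-cycle form the cycle lengths are 9, 1, 1, 1.
A cycle is odd iff its length is even; p has 0 even-length cycles, so sgn(p) = (−1)^0 and p is even.

even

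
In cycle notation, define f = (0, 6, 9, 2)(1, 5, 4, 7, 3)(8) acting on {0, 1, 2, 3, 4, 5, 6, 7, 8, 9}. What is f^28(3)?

3 lies in the 5-cycle (1, 5, 4, 7, 3).
Since the cycle has length 5, f^28 acts on it the same as f^3 (28 mod 5 = 3).
Advancing 3 steps from 3: 3 → 1 → 5 → 4.

4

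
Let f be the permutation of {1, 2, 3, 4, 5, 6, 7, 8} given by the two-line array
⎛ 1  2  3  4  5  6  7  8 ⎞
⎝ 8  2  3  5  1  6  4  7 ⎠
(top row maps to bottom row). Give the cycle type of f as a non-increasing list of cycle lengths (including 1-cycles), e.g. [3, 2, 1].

The disjoint cycles are (1, 8, 7, 4, 5)(2)(3)(6), with lengths 5, 1, 1, 1 in non-increasing order.

[5, 1, 1, 1]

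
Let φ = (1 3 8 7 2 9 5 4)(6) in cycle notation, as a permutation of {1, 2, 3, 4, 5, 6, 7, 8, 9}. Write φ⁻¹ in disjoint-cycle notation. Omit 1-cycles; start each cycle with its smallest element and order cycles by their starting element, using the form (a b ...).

If φ sends a → b within a cycle, φ⁻¹ sends b → a; equivalently, reverse each cycle.
After reversing and putting each cycle's least element first, φ⁻¹ = (1 4 5 9 2 7 8 3).

(1 4 5 9 2 7 8 3)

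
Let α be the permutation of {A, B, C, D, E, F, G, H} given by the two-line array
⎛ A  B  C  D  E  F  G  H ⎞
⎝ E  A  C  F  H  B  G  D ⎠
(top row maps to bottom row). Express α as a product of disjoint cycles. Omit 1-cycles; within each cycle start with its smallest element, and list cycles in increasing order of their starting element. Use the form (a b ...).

(A E H D F B)

From A: A → E → H → D → F → B → A, closing the cycle (A E H D F B).
Continuing from each remaining unvisited element yields (A E H D F B).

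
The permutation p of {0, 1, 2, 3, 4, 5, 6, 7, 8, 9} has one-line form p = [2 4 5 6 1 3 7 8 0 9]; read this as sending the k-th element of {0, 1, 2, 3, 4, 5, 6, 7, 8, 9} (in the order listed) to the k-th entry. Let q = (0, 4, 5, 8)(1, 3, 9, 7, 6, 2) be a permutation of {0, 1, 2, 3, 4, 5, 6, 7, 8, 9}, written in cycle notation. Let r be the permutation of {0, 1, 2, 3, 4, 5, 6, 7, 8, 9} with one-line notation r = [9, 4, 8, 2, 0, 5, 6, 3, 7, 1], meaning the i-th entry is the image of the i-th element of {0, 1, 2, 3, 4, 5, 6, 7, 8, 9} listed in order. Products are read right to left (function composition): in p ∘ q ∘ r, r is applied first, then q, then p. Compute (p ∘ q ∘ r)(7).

(p ∘ q ∘ r)(7) = p(q(r(7))). r(7) = 3, then q(3) = 9, then p(9) = 9, so the result is 9.

9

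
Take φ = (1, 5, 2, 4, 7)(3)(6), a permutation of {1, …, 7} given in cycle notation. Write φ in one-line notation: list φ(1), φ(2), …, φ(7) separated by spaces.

5 4 3 7 2 6 1

Each element maps to the next entry in its cycle (wrapping to the front): 1→5, 2→4, 3→3, 4→7, 5→2, 6→6, 7→1.
So the one-line form is 5 4 3 7 2 6 1.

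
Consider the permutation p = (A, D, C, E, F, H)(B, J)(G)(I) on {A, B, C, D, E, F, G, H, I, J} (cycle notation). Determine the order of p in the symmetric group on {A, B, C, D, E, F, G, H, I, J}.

The disjoint cycles have lengths 6, 2, 1, 1.
The order is lcm(6, 2) = 6.

6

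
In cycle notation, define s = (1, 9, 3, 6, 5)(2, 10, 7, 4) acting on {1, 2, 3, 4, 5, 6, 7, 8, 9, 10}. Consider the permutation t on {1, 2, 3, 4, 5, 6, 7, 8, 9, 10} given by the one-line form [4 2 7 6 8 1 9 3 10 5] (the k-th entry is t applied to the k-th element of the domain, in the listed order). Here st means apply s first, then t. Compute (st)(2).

(st)(2) = t(s(2)). s(2) = 10, then t(10) = 5. So (st)(2) = 5.

5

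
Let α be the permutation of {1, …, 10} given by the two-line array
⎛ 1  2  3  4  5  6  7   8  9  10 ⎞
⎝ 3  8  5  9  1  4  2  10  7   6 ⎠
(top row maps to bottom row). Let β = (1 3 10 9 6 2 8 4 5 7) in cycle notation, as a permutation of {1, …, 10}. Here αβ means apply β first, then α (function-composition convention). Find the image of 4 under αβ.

β(4) = 5, then α(5) = 1; composing gives (αβ)(4) = 1.

1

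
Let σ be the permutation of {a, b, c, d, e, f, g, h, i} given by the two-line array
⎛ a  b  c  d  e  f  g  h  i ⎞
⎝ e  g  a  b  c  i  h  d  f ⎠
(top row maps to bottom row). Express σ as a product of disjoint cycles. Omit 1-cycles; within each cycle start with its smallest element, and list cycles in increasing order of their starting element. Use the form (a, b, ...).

From a: a → e → c → a, closing the cycle (a, e, c).
Repeating from the next unused element and collecting all non-trivial cycles gives (a, e, c)(b, g, h, d)(f, i).

(a, e, c)(b, g, h, d)(f, i)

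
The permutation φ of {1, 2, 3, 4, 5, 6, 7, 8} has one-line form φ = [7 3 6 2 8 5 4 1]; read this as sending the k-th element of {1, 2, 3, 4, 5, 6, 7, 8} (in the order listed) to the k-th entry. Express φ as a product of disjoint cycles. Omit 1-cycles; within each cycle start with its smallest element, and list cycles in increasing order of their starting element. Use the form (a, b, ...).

(1, 7, 4, 2, 3, 6, 5, 8)

Start at 1 and follow images: 1 → 7 → 4 → 2 → 3 → 6 → 5 → 8 → 1, giving the cycle (1, 7, 4, 2, 3, 6, 5, 8).
Continuing from each remaining unvisited element yields (1, 7, 4, 2, 3, 6, 5, 8).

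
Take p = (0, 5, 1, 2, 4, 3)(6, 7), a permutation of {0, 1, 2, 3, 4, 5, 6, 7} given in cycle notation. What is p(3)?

0

3 appears in (0, 5, 1, 2, 4, 3); the next entry (wrapping around) is 0.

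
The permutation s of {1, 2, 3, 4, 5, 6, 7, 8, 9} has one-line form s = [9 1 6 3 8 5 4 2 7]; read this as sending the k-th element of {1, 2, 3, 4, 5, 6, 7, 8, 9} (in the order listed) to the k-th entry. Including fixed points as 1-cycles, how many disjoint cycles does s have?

1

The cycle decomposition is (1 9 7 4 3 6 5 8 2), which has 1 cycle (counting 1-cycles).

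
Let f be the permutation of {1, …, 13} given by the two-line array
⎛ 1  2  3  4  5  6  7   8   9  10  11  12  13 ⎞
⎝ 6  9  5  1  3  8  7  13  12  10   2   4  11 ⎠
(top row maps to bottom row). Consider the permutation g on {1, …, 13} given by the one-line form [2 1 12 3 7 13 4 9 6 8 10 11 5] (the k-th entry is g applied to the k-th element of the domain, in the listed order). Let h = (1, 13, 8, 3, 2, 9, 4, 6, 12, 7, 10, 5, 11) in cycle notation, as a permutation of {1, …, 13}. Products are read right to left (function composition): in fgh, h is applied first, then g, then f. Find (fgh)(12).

(fgh)(12) = f(g(h(12))). h(12) = 7, then g(7) = 4, then f(4) = 1, so the result is 1.

1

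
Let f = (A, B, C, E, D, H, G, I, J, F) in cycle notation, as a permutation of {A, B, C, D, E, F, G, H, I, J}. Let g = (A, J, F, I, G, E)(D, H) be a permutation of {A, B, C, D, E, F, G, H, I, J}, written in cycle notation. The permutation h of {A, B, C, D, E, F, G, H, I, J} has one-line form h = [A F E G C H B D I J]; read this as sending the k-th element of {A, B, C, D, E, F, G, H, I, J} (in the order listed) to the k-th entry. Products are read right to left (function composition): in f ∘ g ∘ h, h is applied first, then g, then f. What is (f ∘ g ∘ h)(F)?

H

Chase F: h(F) = H; g(H) = D; f(D) = H. Hence (f ∘ g ∘ h)(F) = H.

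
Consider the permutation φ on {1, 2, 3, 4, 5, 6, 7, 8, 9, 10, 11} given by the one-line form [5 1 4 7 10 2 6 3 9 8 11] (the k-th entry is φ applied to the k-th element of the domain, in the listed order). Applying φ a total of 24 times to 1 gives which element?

Tracing 1 → 5 → … returns to 1 after 9 steps, so 1 lies in a 9-cycle (1 5 10 8 3 4 7 6 2).
Since the cycle has length 9, φ^24 acts on it the same as φ^6 (24 mod 9 = 6).
Advancing 6 steps from 1: 1 → 5 → 10 → 8 → 3 → 4 → 7.

7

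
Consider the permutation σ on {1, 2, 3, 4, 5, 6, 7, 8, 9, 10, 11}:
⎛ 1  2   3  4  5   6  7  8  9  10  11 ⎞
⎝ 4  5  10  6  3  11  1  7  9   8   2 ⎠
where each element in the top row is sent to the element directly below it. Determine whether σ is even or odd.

odd

In disjoint-cycle form the cycle lengths are 10, 1.
A cycle of length ℓ contributes ℓ−1 transpositions, so σ is a product of 9 transpositions — odd.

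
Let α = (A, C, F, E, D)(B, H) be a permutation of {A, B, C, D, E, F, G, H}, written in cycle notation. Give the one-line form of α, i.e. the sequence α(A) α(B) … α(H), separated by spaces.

C H F A D E G B

Each element maps to the next entry in its cycle (wrapping to the front): A↦C, B↦H, C↦F, D↦A, E↦D, F↦E, G↦G, H↦B.
So the one-line form is C H F A D E G B.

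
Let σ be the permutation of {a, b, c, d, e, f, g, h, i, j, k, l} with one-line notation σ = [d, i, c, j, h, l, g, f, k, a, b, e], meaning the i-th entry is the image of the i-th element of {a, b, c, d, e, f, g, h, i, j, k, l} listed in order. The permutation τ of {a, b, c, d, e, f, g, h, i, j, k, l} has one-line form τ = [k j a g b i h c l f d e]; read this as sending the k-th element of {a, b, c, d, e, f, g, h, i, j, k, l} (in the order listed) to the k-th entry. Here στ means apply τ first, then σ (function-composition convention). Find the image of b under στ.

a

τ(b) = j, then σ(j) = a; composing gives (στ)(b) = a.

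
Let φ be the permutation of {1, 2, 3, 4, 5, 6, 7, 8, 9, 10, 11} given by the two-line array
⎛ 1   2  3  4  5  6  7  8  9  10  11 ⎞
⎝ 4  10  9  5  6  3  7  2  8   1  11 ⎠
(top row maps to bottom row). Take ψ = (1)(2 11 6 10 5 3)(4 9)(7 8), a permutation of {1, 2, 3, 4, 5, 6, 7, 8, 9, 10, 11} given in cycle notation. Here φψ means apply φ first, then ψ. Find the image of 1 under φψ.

(φψ)(1) = ψ(φ(1)). φ(1) = 4, then ψ(4) = 9. So (φψ)(1) = 9.

9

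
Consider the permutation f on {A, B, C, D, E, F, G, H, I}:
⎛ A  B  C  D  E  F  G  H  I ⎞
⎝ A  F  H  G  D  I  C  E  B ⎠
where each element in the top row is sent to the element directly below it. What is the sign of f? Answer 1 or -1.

1

In disjoint-cycle form the cycle lengths are 5, 3, 1.
A cycle is odd iff its length is even; f has 0 even-length cycles, so sgn(f) = (−1)^0 and f is even.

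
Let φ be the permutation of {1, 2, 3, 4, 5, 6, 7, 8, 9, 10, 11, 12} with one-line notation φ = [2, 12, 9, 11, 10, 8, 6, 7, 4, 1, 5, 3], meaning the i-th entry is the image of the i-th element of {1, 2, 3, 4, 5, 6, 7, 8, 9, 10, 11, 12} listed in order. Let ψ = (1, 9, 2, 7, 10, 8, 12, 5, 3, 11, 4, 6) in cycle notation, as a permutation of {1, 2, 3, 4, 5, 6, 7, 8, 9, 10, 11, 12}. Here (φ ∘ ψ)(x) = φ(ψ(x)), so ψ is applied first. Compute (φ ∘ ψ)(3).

5

First apply ψ: ψ(3) = 11, then φ(11) = 5. Thus (φ ∘ ψ)(3) = 5.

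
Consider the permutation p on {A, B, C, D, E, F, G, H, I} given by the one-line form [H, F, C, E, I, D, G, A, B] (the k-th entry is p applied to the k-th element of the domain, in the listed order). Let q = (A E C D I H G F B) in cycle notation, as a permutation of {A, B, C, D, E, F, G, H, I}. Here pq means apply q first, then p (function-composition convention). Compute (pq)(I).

(pq)(I) = p(q(I)). q(I) = H, then p(H) = A. So (pq)(I) = A.

A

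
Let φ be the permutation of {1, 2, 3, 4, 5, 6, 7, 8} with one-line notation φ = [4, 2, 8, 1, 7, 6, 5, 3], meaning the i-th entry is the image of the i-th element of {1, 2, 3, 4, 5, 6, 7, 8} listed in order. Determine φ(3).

8

3 is element number 3 of the domain, and entry number 3 of the one-line form is 8, so φ(3) = 8.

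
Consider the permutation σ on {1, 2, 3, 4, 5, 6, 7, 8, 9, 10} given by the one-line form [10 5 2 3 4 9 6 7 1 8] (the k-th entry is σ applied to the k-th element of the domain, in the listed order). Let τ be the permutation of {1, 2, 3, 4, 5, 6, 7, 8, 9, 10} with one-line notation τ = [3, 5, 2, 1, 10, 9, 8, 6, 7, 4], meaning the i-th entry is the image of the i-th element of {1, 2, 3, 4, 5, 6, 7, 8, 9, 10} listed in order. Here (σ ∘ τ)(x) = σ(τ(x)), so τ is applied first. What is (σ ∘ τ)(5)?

8

First apply τ: τ(5) = 10, then σ(10) = 8. Thus (σ ∘ τ)(5) = 8.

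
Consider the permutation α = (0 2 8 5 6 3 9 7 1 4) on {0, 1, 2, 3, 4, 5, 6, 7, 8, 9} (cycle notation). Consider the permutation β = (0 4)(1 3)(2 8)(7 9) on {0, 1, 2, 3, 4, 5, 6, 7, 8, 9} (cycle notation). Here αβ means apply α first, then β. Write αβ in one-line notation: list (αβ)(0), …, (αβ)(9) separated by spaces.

(αβ)(x) = β(α(x)). Computing each image: β(α(0)) = β(2) = 8, β(α(1)) = β(4) = 0, β(α(2)) = β(8) = 2, β(α(3)) = β(9) = 7, β(α(4)) = β(0) = 4, β(α(5)) = β(6) = 6, β(α(6)) = β(3) = 1, β(α(7)) = β(1) = 3, β(α(8)) = β(5) = 5, β(α(9)) = β(7) = 9.
Hence αβ = [8 0 2 7 4 6 1 3 5 9].

8 0 2 7 4 6 1 3 5 9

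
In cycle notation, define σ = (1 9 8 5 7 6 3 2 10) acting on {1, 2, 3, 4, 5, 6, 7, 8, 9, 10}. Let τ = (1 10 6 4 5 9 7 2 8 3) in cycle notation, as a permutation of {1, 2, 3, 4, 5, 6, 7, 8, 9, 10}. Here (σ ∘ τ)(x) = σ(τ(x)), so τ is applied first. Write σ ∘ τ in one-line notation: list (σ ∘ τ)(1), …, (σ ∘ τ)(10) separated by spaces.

For each element, apply τ then σ: 1 → 10 → 1; 2 → 8 → 5; 3 → 1 → 9; 4 → 5 → 7; 5 → 9 → 8; 6 → 4 → 4; 7 → 2 → 10; 8 → 3 → 2; 9 → 7 → 6; 10 → 6 → 3.
Collecting the images, σ ∘ τ = [1 5 9 7 8 4 10 2 6 3].

1 5 9 7 8 4 10 2 6 3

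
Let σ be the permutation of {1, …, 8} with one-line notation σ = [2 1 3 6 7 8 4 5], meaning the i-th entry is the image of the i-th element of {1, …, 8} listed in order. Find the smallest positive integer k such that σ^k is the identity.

Writing σ as disjoint cycles, the cycle lengths are 5, 2, 1.
Since disjoint cycles commute, ord(σ) = lcm(5, 2) = 10.

10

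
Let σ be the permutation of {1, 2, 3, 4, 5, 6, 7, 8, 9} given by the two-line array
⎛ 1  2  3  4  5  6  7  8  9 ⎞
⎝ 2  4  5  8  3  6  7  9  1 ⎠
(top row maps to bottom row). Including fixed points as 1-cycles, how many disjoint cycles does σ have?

The cycle decomposition is (1 2 4 8 9)(3 5)(6)(7), which has 4 cycles (counting 1-cycles).

4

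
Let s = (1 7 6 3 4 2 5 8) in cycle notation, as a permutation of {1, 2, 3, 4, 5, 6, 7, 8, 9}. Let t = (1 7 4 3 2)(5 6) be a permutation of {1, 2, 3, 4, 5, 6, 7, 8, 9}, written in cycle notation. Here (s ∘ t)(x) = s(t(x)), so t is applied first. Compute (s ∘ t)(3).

5

(s ∘ t)(3) = s(t(3)). t(3) = 2, then s(2) = 5. So (s ∘ t)(3) = 5.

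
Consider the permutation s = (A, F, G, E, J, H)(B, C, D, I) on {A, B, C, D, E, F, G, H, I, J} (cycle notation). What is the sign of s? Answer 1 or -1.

The cycle lengths are 6, 4.
A cycle of length ℓ contributes ℓ−1 transpositions, so s is a product of 5 + 3 = 8 transpositions — even.

1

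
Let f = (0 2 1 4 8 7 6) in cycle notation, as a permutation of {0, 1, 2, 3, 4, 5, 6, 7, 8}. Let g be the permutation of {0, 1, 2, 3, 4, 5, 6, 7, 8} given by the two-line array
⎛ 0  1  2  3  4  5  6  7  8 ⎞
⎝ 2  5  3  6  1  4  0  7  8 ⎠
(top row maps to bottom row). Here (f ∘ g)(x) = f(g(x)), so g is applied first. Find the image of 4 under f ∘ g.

4

First apply g: g(4) = 1, then f(1) = 4. Thus (f ∘ g)(4) = 4.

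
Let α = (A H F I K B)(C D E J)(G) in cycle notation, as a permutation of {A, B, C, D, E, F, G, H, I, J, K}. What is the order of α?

The disjoint cycles have lengths 6, 4, 1.
The order is lcm(6, 4) = 12.

12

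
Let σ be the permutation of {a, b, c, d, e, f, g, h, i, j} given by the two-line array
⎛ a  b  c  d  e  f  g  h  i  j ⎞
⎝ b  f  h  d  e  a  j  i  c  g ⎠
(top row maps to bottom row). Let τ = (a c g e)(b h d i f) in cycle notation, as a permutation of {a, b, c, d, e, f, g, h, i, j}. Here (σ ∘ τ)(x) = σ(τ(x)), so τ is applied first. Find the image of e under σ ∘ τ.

b

First apply τ: τ(e) = a, then σ(a) = b. Thus (σ ∘ τ)(e) = b.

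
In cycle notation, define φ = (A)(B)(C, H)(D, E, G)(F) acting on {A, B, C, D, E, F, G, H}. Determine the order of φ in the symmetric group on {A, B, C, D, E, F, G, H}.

6

The cycle type of φ is (3, 2, 1, 1, 1).
Since disjoint cycles commute, ord(φ) = lcm(3, 2) = 6.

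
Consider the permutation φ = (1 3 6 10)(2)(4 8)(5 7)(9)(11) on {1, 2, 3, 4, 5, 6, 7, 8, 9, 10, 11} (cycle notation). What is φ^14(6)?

1

6 lies in the 4-cycle (1 3 6 10).
Powers repeat with period 4 on this cycle, and 14 mod 4 = 2, so φ^14(6) = φ^2(6).
Advancing 2 steps from 6: 6 → 10 → 1.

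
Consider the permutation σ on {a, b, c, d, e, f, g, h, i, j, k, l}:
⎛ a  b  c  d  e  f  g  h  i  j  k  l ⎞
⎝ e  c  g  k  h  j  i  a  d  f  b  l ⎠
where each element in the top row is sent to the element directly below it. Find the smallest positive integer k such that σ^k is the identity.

6

Writing σ as disjoint cycles, the cycle lengths are 6, 3, 2, 1.
The order is lcm(6, 3, 2) = 6.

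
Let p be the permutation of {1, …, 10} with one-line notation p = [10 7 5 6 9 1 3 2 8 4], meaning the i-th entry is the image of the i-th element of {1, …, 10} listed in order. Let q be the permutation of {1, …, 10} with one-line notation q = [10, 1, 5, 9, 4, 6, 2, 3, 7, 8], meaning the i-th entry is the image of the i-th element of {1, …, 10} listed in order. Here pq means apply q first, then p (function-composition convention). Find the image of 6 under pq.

1

(pq)(6) = p(q(6)). q(6) = 6, then p(6) = 1. So (pq)(6) = 1.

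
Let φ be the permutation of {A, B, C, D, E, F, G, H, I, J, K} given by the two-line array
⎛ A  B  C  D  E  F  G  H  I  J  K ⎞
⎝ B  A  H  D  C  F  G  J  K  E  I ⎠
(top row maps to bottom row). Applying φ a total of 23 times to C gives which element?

Tracing C → H → … returns to C after 4 steps, so C lies in a 4-cycle (C, H, J, E).
Powers repeat with period 4 on this cycle, and 23 mod 4 = 3, so φ^23(C) = φ^3(C).
Advancing 3 steps from C: C → H → J → E.

E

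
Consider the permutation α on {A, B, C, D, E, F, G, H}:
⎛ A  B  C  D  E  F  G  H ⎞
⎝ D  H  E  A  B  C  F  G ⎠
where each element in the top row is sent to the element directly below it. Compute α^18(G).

G

Tracing G → F → … returns to G after 6 steps, so G lies in a 6-cycle (B H G F C E).
Powers repeat with period 6 on this cycle, and 18 mod 6 = 0, so α^18(G) = α^0(G).
So α^18(G) = G.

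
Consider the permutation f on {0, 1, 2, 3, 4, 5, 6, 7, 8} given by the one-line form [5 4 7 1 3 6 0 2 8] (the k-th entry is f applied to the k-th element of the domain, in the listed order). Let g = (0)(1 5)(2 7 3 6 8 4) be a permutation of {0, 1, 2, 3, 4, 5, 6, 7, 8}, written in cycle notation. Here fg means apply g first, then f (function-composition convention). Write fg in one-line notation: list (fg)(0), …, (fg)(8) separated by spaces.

5 6 2 0 7 4 8 1 3

(fg)(x) = f(g(x)). Computing each image: f(g(0)) = f(0) = 5, f(g(1)) = f(5) = 6, f(g(2)) = f(7) = 2, f(g(3)) = f(6) = 0, f(g(4)) = f(2) = 7, f(g(5)) = f(1) = 4, f(g(6)) = f(8) = 8, f(g(7)) = f(3) = 1, f(g(8)) = f(4) = 3.
Hence fg = [5 6 2 0 7 4 8 1 3].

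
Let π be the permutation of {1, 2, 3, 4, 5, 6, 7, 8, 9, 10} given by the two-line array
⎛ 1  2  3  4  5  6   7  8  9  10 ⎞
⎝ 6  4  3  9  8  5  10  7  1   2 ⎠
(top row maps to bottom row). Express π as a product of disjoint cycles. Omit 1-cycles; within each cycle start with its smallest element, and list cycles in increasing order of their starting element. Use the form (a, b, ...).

From 1: 1 → 6 → 5 → 8 → 7 → 10 → 2 → 4 → 9 → 1, closing the cycle (1, 6, 5, 8, 7, 10, 2, 4, 9).
Continuing from each remaining unvisited element yields (1, 6, 5, 8, 7, 10, 2, 4, 9).

(1, 6, 5, 8, 7, 10, 2, 4, 9)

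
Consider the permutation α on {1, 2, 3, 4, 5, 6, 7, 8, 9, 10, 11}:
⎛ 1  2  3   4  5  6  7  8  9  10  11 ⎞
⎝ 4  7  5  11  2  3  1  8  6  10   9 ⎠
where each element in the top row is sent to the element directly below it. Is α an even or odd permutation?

even

In disjoint-cycle form the cycle lengths are 9, 1, 1.
A cycle is odd iff its length is even; α has 0 even-length cycles, so sgn(α) = (−1)^0 and α is even.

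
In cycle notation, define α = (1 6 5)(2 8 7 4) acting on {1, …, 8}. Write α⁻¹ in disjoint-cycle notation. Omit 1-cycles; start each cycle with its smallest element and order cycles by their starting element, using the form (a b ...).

Inverting a permutation written in cycle notation just reverses the order within every cycle.
Reversing each cycle of α and rotating so the smallest element leads gives (1 5 6)(2 4 7 8).

(1 5 6)(2 4 7 8)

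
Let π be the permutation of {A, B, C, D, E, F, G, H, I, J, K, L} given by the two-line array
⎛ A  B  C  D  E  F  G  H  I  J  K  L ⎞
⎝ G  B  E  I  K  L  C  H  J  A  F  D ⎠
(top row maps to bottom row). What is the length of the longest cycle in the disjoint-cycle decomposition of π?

10

Decomposing into disjoint cycles gives (A, G, C, E, K, F, L, D, I, J); the longest has length 10.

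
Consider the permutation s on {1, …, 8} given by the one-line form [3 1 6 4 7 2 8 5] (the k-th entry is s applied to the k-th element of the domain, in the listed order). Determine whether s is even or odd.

odd

In disjoint-cycle form the cycle lengths are 4, 3, 1.
A cycle is odd iff its length is even; s has 1 even-length cycle, so sgn(s) = (−1)^1 and s is odd.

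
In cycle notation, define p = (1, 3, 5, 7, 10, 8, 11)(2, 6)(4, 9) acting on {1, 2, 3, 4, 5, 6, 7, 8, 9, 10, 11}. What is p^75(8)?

7

8 lies in the 7-cycle (1, 3, 5, 7, 10, 8, 11).
Powers repeat with period 7 on this cycle, and 75 mod 7 = 5, so p^75(8) = p^5(8).
Stepping 5 places around the cycle: 8 → 11 → 1 → 3 → 5 → 7.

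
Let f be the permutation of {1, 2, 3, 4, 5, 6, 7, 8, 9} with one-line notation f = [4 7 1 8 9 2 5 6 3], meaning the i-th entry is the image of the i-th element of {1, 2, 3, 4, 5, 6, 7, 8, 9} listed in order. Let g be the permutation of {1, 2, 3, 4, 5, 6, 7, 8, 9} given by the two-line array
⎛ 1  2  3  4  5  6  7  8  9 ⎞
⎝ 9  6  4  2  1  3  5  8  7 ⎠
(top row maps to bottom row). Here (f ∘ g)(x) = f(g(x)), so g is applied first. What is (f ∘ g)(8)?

g(8) = 8, then f(8) = 6; composing gives (f ∘ g)(8) = 6.

6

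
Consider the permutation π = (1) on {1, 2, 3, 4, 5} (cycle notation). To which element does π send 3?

3

3 does not appear in any cycle of π, so it is a fixed point: π(3) = 3.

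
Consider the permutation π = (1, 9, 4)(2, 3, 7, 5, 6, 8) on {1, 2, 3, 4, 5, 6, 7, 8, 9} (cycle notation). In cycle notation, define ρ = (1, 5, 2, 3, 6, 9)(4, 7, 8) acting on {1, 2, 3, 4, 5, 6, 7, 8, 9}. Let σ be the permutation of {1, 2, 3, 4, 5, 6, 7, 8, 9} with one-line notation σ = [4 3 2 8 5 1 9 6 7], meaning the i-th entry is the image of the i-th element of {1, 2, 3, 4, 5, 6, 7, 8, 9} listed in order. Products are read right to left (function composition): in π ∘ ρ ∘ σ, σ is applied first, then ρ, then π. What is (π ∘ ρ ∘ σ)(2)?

Apply the permutations in order: σ(2) = 3, then ρ(3) = 6, then π(6) = 8. So (π ∘ ρ ∘ σ)(2) = 8.

8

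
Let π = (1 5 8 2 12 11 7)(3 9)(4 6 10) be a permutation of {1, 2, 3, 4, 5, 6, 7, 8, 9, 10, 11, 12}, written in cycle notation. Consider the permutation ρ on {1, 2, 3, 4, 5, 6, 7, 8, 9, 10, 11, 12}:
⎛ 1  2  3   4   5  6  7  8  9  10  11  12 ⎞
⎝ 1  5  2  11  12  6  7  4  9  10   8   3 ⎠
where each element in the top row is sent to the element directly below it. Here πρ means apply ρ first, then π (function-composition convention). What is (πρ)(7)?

1

First apply ρ: ρ(7) = 7, then π(7) = 1. Thus (πρ)(7) = 1.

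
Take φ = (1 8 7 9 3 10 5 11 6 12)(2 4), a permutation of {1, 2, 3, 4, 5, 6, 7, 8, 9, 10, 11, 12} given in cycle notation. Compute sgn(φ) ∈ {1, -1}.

1

The cycle lengths are 10, 2.
A cycle is odd iff its length is even; φ has 2 even-length cycles, so sgn(φ) = (−1)^2 and φ is even.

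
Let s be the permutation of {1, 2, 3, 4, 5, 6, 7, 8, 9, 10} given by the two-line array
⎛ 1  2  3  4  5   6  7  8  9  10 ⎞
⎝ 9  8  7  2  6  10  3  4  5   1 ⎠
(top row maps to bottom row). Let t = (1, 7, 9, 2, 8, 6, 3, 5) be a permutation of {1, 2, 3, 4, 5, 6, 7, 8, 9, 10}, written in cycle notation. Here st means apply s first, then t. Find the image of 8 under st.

4

s(8) = 4, then t(4) = 4; composing gives (st)(8) = 4.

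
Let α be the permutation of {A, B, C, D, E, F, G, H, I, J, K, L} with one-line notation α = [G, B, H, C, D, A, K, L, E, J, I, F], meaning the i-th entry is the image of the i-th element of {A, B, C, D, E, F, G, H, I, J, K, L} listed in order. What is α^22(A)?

K

Tracing A → G → … returns to A after 10 steps, so A lies in a 10-cycle (A, G, K, I, E, D, C, H, L, F).
Since the cycle has length 10, α^22 acts on it the same as α^2 (22 mod 10 = 2).
Advancing 2 steps from A: A → G → K.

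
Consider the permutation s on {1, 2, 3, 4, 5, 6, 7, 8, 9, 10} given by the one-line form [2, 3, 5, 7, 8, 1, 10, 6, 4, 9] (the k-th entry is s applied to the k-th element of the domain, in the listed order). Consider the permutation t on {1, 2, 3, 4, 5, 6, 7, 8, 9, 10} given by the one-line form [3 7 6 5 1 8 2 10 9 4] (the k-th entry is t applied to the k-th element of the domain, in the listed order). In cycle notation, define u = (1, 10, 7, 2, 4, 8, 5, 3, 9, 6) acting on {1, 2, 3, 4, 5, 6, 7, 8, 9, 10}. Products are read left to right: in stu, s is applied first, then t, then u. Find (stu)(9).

Chase 9: s(9) = 4; t(4) = 5; u(5) = 3. Hence (stu)(9) = 3.

3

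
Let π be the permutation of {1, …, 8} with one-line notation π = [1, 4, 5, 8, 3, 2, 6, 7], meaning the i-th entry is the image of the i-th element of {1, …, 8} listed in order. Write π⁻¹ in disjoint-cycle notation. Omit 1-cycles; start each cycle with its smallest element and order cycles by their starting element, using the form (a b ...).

(2 6 7 8 4)(3 5)

First write π in disjoint cycles: (2 4 8 7 6)(3 5).
Reversing each cycle (and rotating so the smallest element leads) gives π⁻¹ = (2 6 7 8 4)(3 5).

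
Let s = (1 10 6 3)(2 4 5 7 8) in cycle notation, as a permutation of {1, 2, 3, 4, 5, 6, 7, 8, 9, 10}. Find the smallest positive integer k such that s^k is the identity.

The cycle type of s is (5, 4, 1).
The order is lcm(5, 4) = 20.

20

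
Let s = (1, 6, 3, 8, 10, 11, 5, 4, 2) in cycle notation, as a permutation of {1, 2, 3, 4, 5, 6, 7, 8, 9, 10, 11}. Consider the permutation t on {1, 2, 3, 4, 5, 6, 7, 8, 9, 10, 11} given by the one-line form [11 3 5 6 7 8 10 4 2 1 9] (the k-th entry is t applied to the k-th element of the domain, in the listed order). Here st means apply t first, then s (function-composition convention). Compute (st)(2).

8

t(2) = 3, then s(3) = 8; composing gives (st)(2) = 8.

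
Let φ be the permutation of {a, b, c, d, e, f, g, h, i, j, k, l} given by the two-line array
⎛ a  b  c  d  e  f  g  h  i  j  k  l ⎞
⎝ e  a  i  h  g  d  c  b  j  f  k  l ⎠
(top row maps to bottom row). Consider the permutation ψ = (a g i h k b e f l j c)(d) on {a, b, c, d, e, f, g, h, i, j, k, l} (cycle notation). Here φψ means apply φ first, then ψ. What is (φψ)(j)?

First apply φ: φ(j) = f, then ψ(f) = l. Thus (φψ)(j) = l.

l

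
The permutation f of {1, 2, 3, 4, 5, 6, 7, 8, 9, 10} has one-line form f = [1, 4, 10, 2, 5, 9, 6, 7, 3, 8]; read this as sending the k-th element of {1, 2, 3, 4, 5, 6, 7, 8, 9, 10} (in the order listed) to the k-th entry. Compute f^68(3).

Tracing 3 → 10 → … returns to 3 after 6 steps, so 3 lies in a 6-cycle (3, 10, 8, 7, 6, 9).
On a 6-cycle, f^6 is the identity, so f^68 = f^2 there (68 ≡ 2 mod 6).
Stepping 2 places around the cycle: 3 → 10 → 8.

8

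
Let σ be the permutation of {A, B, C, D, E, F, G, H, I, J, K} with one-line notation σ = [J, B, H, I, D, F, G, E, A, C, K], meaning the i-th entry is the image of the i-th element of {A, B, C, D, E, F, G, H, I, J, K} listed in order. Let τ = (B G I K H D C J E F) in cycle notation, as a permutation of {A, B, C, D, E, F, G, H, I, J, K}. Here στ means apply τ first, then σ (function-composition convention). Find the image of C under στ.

C

(στ)(C) = σ(τ(C)). τ(C) = J, then σ(J) = C. So (στ)(C) = C.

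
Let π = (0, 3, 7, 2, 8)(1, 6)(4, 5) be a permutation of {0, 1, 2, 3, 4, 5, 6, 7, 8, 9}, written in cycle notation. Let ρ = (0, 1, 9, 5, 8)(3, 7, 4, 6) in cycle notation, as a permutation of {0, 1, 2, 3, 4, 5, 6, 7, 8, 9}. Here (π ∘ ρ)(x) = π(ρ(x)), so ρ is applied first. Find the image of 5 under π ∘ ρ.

First apply ρ: ρ(5) = 8, then π(8) = 0. Thus (π ∘ ρ)(5) = 0.

0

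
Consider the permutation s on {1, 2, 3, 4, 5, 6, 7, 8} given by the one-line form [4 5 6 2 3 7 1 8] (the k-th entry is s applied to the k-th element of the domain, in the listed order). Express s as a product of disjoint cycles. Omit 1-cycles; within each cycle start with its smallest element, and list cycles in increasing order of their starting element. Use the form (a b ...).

(1 4 2 5 3 6 7)

Start at 1 and follow images: 1 → 4 → 2 → 5 → 3 → 6 → 7 → 1, giving the cycle (1 4 2 5 3 6 7).
Continuing from each remaining unvisited element yields (1 4 2 5 3 6 7).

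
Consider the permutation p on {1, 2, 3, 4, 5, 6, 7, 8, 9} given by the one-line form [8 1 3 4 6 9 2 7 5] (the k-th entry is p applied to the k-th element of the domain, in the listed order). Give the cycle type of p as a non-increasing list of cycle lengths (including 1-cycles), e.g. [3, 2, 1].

The disjoint cycles are (1 8 7 2)(3)(4)(5 6 9), with lengths 4, 3, 1, 1 in non-increasing order.

[4, 3, 1, 1]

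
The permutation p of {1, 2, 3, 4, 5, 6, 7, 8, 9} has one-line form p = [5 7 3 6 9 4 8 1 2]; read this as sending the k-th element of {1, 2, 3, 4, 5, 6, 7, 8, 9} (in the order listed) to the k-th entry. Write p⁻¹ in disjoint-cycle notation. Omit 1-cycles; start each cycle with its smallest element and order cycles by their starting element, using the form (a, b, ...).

(1, 8, 7, 2, 9, 5)(4, 6)

First write p in disjoint cycles: (1, 5, 9, 2, 7, 8)(4, 6).
Reversing each cycle (and rotating so the smallest element leads) gives p⁻¹ = (1, 8, 7, 2, 9, 5)(4, 6).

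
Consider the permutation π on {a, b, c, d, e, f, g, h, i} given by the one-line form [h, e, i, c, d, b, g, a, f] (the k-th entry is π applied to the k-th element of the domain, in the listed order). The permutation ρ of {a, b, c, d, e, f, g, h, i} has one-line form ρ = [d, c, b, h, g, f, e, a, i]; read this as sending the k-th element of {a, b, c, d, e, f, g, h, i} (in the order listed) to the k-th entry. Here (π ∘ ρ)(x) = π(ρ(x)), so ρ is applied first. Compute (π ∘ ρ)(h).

(π ∘ ρ)(h) = π(ρ(h)). ρ(h) = a, then π(a) = h. So (π ∘ ρ)(h) = h.

h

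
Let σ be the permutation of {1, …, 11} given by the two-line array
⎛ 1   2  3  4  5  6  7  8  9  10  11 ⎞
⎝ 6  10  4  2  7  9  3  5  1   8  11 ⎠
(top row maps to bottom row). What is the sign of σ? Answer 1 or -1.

In disjoint-cycle form the cycle lengths are 7, 3, 1.
A cycle is odd iff its length is even; σ has 0 even-length cycles, so sgn(σ) = (−1)^0 and σ is even.

1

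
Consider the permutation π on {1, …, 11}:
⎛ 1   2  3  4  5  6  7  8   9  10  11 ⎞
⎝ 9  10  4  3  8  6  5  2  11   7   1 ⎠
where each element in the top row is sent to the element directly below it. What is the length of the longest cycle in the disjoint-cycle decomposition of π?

5

Decomposing into disjoint cycles gives (1 9 11)(2 10 7 5 8)(3 4); the longest has length 5.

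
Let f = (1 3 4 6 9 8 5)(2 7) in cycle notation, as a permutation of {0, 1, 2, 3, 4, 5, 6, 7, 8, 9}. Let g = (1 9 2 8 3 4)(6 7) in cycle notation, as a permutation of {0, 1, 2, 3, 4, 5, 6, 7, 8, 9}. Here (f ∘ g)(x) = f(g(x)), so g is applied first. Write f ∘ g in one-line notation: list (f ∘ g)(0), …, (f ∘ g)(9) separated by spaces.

0 8 5 6 3 1 2 9 4 7

(f ∘ g)(x) = f(g(x)). Computing each image: f(g(0)) = f(0) = 0, f(g(1)) = f(9) = 8, f(g(2)) = f(8) = 5, f(g(3)) = f(4) = 6, f(g(4)) = f(1) = 3, f(g(5)) = f(5) = 1, f(g(6)) = f(7) = 2, f(g(7)) = f(6) = 9, f(g(8)) = f(3) = 4, f(g(9)) = f(2) = 7.
Hence f ∘ g = [0 8 5 6 3 1 2 9 4 7].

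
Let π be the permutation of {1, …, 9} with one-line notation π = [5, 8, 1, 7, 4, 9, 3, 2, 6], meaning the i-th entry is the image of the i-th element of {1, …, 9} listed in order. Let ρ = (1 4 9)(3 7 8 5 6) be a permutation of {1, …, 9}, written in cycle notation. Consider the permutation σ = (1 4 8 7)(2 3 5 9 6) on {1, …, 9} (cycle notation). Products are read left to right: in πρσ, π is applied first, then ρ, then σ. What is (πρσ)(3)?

8

(πρσ)(3) = σ(ρ(π(3))). π(3) = 1, then ρ(1) = 4, then σ(4) = 8, so the result is 8.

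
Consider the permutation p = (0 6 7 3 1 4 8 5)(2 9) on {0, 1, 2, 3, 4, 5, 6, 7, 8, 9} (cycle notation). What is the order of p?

8

The disjoint cycles have lengths 8, 2.
The order is lcm(8, 2) = 8.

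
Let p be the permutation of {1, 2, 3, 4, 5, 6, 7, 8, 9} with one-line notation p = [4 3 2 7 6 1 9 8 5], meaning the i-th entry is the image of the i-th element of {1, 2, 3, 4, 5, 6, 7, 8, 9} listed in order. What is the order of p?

Decomposing into disjoint cycles gives cycle lengths 6, 2, 1.
The order of p is the least common multiple of its cycle lengths: lcm(6, 2) = 6.

6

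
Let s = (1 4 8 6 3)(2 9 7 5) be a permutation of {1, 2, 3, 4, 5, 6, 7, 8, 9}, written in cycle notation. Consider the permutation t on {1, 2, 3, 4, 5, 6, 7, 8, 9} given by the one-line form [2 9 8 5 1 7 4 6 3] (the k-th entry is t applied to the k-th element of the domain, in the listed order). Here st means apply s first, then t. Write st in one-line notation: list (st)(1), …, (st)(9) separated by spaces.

For each element, apply s then t: 1 → 4 → 5; 2 → 9 → 3; 3 → 1 → 2; 4 → 8 → 6; 5 → 2 → 9; 6 → 3 → 8; 7 → 5 → 1; 8 → 6 → 7; 9 → 7 → 4.
Collecting the images, st = [5 3 2 6 9 8 1 7 4].

5 3 2 6 9 8 1 7 4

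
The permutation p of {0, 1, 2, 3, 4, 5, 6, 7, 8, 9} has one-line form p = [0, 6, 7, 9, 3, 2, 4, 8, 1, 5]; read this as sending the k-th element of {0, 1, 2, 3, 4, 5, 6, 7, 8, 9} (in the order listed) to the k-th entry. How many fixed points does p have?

The fixed points (elements with p(x) = x) are {0}, so there is 1.

1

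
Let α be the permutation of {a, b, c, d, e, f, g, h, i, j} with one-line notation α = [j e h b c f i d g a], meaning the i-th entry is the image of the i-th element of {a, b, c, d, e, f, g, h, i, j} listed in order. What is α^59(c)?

Tracing c → h → … returns to c after 5 steps, so c lies in a 5-cycle (b, e, c, h, d).
Powers repeat with period 5 on this cycle, and 59 mod 5 = 4, so α^59(c) = α^4(c).
Advancing 4 steps from c: c → h → d → b → e.

e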